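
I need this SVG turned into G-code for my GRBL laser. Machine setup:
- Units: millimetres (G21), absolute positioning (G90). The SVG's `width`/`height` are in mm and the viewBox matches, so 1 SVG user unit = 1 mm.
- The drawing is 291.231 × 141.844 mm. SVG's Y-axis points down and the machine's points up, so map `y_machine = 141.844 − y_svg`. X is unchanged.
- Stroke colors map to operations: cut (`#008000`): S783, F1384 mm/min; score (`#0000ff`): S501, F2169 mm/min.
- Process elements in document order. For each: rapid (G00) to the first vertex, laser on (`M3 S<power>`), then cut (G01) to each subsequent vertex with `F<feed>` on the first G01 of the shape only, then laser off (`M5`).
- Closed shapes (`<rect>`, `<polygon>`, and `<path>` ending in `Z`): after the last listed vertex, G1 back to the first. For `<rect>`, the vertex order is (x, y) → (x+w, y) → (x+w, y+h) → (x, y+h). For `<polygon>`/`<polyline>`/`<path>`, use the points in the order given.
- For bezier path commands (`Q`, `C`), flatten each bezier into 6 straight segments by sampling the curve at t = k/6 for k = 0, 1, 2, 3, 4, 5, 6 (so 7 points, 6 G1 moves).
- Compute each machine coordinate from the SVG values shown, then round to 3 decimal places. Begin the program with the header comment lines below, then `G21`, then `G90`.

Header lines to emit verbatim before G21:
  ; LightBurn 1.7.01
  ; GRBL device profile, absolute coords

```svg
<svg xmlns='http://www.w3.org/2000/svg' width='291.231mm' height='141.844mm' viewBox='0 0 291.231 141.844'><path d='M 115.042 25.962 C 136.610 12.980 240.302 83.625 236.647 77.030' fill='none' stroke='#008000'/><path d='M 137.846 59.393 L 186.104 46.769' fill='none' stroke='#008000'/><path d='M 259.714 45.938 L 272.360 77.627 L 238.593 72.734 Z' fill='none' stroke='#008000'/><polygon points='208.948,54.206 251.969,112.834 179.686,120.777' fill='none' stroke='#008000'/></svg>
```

Since the viewBox matches the mm dimensions, user units are millimetres directly. The only transform is the Y-flip y_m = 141.844 − y_svg.

Shape 1 is a cubic bezier drawn with `<path>`. Its stroke #008000 means cut at S783, F1384. After flipping Y the toolpath is (115.042,115.882) → (131.792,116.149) → (156.967,106.946) → (185.303,92.743) → (211.537,78.008) → (230.406,67.208) → (236.647,64.814).

Shape 2 is a line segment drawn with `<path>`. Its stroke #008000 means cut at S783, F1384. After flipping Y the toolpath is (137.846,82.451) → (186.104,95.075).

Shape 3 is a regular polygon drawn with `<path>`. Its stroke #008000 means cut at S783, F1384. After flipping Y the toolpath is (259.714,95.906) → (272.360,64.217) → (238.593,69.110) → (259.714,95.906), returning to the start.

Shape 4 is a regular polygon drawn with `<polygon>`. Its stroke #008000 means cut at S783, F1384. After flipping Y the toolpath is (208.948,87.638) → (251.969,29.010) → (179.686,21.067) → (208.948,87.638), returning to the start.

; LightBurn 1.7.01
; GRBL device profile, absolute coords
G21
G90
G00 X115.042 Y115.882
M3 S783
G01 X131.792 Y116.149 F1384
G01 X156.967 Y106.946
G01 X185.303 Y92.743
G01 X211.537 Y78.008
G01 X230.406 Y67.208
G01 X236.647 Y64.814
M5
G00 X137.846 Y82.451
M3 S783
G01 X186.104 Y95.075 F1384
M5
G00 X259.714 Y95.906
M3 S783
G01 X272.360 Y64.217 F1384
G01 X238.593 Y69.110
G01 X259.714 Y95.906
M5
G00 X208.948 Y87.638
M3 S783
G01 X251.969 Y29.010 F1384
G01 X179.686 Y21.067
G01 X208.948 Y87.638
M5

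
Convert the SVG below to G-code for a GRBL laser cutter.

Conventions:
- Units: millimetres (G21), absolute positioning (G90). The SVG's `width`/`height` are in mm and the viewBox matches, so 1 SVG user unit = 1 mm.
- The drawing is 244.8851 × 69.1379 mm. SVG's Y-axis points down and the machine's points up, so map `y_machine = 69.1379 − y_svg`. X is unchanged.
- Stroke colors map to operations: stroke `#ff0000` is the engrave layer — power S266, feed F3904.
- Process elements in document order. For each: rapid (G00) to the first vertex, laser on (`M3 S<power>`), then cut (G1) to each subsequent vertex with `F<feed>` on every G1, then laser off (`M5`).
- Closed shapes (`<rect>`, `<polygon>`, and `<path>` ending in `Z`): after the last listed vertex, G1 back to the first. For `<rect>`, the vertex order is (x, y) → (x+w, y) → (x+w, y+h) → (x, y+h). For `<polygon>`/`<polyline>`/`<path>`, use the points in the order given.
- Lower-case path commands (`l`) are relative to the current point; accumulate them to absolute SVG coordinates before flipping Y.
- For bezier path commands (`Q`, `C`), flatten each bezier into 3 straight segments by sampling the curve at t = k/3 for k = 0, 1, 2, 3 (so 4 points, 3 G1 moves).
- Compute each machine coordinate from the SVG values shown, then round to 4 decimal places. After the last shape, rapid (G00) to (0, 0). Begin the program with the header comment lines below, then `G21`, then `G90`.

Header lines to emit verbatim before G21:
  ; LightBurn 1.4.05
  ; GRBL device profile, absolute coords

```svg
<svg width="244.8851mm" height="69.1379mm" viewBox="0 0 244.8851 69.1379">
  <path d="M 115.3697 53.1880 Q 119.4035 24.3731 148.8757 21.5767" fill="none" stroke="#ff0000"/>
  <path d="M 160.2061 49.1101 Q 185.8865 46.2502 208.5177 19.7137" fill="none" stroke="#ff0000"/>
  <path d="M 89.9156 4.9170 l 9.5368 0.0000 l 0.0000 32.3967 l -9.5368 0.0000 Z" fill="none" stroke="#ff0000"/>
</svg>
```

; LightBurn 1.4.05
; GRBL device profile, absolute coords
G21
G90
G00 X115.3697 Y15.9499
M3 S266
G1 X120.8854 Y32.2689 F3904
G1 X132.0541 Y42.8060 F3904
G1 X148.8757 Y47.5612 F3904
M5
G00 X160.2061 Y20.0278
M3 S266
G1 X176.9876 Y24.5651 F3904
G1 X193.0914 Y34.3639 F3904
G1 X208.5177 Y49.4242 F3904
M5
G00 X89.9156 Y64.2209
M3 S266
G1 X99.4524 Y64.2209 F3904
G1 X99.4524 Y31.8242 F3904
G1 X89.9156 Y31.8242 F3904
G1 X89.9156 Y64.2209 F3904
M5
G00 X0.0000 Y0.0000

viewBox `0 0 244.8851 69.1379` with mm width/height → 1 unit = 1 mm. Flip: y_m = 69.1379 − y_svg.

**Shape 1** — `<path>` quadratic bezier, stroke `#ff0000` → engrave (S266, F3904). Control points (SVG): P0=(115.3697,53.1880), P1=(119.4035,24.3731), P2=(148.8757,21.5767); sampled at t=k/3. Machine vertices: (115.3697,15.9499) → (120.8854,32.2689) → (132.0541,42.8060) → (148.8757,47.5612). Open path.

**Shape 2** — `<path>` quadratic bezier, stroke `#ff0000` → engrave (S266, F3904). Control points (SVG): P0=(160.2061,49.1101), P1=(185.8865,46.2502), P2=(208.5177,19.7137); sampled at t=k/3. Machine vertices: (160.2061,20.0278) → (176.9876,24.5651) → (193.0914,34.3639) → (208.5177,49.4242). Open path.

**Shape 3** — `<path>` rectangle, stroke `#ff0000` → engrave (S266, F3904). Machine vertices: (89.9156,64.2209) → (99.4524,64.2209) → (99.4524,31.8242) → (89.9156,31.8242) → (89.9156,64.2209). Closed: final G1 returns to the first vertex.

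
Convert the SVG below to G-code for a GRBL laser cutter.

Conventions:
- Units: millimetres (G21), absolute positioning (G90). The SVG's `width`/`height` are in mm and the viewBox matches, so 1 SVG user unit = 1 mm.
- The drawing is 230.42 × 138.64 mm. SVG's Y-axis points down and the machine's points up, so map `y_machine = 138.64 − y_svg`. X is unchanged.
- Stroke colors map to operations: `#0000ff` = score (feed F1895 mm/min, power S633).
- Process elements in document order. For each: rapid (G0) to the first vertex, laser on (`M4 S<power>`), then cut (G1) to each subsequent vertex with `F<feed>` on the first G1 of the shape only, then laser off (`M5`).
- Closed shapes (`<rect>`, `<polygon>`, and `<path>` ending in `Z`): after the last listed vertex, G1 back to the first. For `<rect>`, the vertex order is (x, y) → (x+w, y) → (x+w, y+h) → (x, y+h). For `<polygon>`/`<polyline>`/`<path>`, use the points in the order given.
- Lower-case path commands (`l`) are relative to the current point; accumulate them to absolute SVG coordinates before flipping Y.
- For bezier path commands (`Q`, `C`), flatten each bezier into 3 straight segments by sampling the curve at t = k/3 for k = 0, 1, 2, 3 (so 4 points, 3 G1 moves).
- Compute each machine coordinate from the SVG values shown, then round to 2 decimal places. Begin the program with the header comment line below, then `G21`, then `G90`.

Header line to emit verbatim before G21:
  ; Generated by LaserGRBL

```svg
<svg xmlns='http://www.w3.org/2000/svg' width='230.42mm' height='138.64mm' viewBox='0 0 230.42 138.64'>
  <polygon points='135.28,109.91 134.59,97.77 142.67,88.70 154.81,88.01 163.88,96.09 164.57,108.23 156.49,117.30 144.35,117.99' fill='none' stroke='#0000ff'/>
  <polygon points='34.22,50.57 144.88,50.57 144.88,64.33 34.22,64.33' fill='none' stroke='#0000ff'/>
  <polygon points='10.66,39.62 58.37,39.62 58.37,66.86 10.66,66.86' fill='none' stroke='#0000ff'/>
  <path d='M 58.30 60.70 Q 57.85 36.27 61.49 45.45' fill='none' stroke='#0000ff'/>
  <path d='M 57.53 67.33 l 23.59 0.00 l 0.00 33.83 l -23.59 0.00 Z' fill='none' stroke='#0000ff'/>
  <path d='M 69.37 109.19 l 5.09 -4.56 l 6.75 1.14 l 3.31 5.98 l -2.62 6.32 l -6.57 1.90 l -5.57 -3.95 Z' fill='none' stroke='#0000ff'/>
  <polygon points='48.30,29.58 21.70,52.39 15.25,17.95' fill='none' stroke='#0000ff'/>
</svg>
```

Since the viewBox matches the mm dimensions, user units are millimetres directly. The only transform is the Y-flip y_m = 138.64 − y_svg.

Shape 1 is a regular polygon drawn with `<polygon>`. Its stroke #0000ff means score at S633, F1895. After flipping Y the toolpath is (135.28,28.73) → (134.59,40.87) → (142.67,49.94) → (154.81,50.63) → (163.88,42.55) → (164.57,30.41) → (156.49,21.34) → (144.35,20.65) → (135.28,28.73), returning to the start.

Shape 2 is a rectangle drawn with `<polygon>`. Its stroke #0000ff means score at S633, F1895. After flipping Y the toolpath is (34.22,88.07) → (144.88,88.07) → (144.88,74.31) → (34.22,74.31) → (34.22,88.07), returning to the start.

Shape 3 is a rectangle drawn with `<polygon>`. Its stroke #0000ff means score at S633, F1895. After flipping Y the toolpath is (10.66,99.02) → (58.37,99.02) → (58.37,71.78) → (10.66,71.78) → (10.66,99.02), returning to the start.

Shape 4 is a quadratic bezier drawn with `<path>`. Its stroke #0000ff means score at S633, F1895. After flipping Y the toolpath is (58.30,77.94) → (58.45,90.49) → (59.52,95.58) → (61.49,93.19).

Shape 5 is a rectangle drawn with `<path>`. Its stroke #0000ff means score at S633, F1895. After flipping Y the toolpath is (57.53,71.31) → (81.12,71.31) → (81.12,37.48) → (57.53,37.48) → (57.53,71.31), returning to the start.

Shape 6 is a regular polygon drawn with `<path>`. Its stroke #0000ff means score at S633, F1895. After flipping Y the toolpath is (69.37,29.45) → (74.46,34.01) → (81.21,32.87) → (84.52,26.89) → (81.90,20.57) → (75.33,18.67) → (69.76,22.62) → (69.37,29.45), returning to the start.

Shape 7 is a regular polygon drawn with `<polygon>`. Its stroke #0000ff means score at S633, F1895. After flipping Y the toolpath is (48.30,109.06) → (21.70,86.25) → (15.25,120.69) → (48.30,109.06), returning to the start.

; Generated by LaserGRBL
G21
G90
G0 X135.28 Y28.73
M4 S633
G1 X134.59 Y40.87 F1895
G1 X142.67 Y49.94
G1 X154.81 Y50.63
G1 X163.88 Y42.55
G1 X164.57 Y30.41
G1 X156.49 Y21.34
G1 X144.35 Y20.65
G1 X135.28 Y28.73
M5
G0 X34.22 Y88.07
M4 S633
G1 X144.88 Y88.07 F1895
G1 X144.88 Y74.31
G1 X34.22 Y74.31
G1 X34.22 Y88.07
M5
G0 X10.66 Y99.02
M4 S633
G1 X58.37 Y99.02 F1895
G1 X58.37 Y71.78
G1 X10.66 Y71.78
G1 X10.66 Y99.02
M5
G0 X58.30 Y77.94
M4 S633
G1 X58.45 Y90.49 F1895
G1 X59.52 Y95.58
G1 X61.49 Y93.19
M5
G0 X57.53 Y71.31
M4 S633
G1 X81.12 Y71.31 F1895
G1 X81.12 Y37.48
G1 X57.53 Y37.48
G1 X57.53 Y71.31
M5
G0 X69.37 Y29.45
M4 S633
G1 X74.46 Y34.01 F1895
G1 X81.21 Y32.87
G1 X84.52 Y26.89
G1 X81.90 Y20.57
G1 X75.33 Y18.67
G1 X69.76 Y22.62
G1 X69.37 Y29.45
M5
G0 X48.30 Y109.06
M4 S633
G1 X21.70 Y86.25 F1895
G1 X15.25 Y120.69
G1 X48.30 Y109.06
M5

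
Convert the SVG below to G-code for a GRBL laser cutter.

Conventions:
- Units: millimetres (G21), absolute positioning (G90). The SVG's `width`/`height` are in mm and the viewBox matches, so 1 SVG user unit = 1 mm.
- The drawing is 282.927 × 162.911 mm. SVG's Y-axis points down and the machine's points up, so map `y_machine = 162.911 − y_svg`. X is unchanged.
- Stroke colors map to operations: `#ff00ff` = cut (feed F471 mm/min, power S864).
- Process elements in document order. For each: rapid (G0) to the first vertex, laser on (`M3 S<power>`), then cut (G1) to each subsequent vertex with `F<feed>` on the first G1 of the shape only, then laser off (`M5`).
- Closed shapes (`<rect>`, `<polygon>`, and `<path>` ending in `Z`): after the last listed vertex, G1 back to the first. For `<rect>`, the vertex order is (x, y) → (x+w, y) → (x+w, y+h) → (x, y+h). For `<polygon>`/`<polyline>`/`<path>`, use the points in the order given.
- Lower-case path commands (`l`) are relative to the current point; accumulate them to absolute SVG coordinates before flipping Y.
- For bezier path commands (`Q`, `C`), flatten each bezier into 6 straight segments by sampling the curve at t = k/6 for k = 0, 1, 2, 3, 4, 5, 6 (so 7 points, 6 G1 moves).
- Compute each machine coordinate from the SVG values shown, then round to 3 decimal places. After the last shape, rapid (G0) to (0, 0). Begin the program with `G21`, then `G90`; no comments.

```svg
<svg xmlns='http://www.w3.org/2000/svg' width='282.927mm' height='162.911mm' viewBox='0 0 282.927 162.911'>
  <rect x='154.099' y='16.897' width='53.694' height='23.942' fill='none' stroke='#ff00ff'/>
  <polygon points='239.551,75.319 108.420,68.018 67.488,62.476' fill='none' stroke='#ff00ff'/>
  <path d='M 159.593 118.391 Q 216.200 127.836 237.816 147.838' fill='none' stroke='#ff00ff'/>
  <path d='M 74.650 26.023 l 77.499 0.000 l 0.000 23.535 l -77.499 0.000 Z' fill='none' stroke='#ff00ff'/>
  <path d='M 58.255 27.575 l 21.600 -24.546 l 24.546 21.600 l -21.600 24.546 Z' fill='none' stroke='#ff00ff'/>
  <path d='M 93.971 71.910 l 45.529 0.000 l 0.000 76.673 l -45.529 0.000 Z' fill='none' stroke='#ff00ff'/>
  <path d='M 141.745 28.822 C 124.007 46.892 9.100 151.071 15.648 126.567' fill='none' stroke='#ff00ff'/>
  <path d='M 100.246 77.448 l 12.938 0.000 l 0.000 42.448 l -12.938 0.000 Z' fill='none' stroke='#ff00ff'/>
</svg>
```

viewBox `0 0 282.927 162.911` with mm width/height → 1 unit = 1 mm. Flip: y_m = 162.911 − y_svg.

**Shape 1** — `<rect>` rectangle, stroke `#ff00ff` → cut (S864, F471). Machine vertices: (154.099,146.014) → (207.793,146.014) → (207.793,122.072) → (154.099,122.072) → (154.099,146.014). Closed: final G1 returns to the first vertex.

**Shape 2** — `<polygon>` closed polygon, stroke `#ff00ff` → cut (S864, F471). Machine vertices: (239.551,87.592) → (108.420,94.893) → (67.488,100.435) → (239.551,87.592). Closed: final G1 returns to the first vertex.

**Shape 3** — `<path>` quadratic bezier, stroke `#ff00ff` → cut (S864, F471). Control points (SVG): P0=(159.593,118.391), P1=(216.200,127.836), P2=(237.816,147.838); sampled at t=k/6. Machine vertices: (159.593,44.520) → (177.490,41.078) → (193.443,37.050) → (207.452,32.436) → (219.517,27.235) → (229.639,21.447) → (237.816,15.073). Open path.

**Shape 4** — `<path>` rectangle, stroke `#ff00ff` → cut (S864, F471). Machine vertices: (74.650,136.888) → (152.149,136.888) → (152.149,113.353) → (74.650,113.353) → (74.650,136.888). Closed: final G1 returns to the first vertex.

**Shape 5** — `<path>` regular polygon, stroke `#ff00ff` → cut (S864, F471). Machine vertices: (58.255,135.336) → (79.855,159.882) → (104.401,138.282) → (82.801,113.736) → (58.255,135.336). Closed: final G1 returns to the first vertex.

**Shape 6** — `<path>` rectangle, stroke `#ff00ff` → cut (S864, F471). Machine vertices: (93.971,91.001) → (139.500,91.001) → (139.500,14.328) → (93.971,14.328) → (93.971,91.001). Closed: final G1 returns to the first vertex.

**Shape 7** — `<path>` cubic bezier, stroke `#ff00ff` → cut (S864, F471). Control points (SVG): P0=(141.745,28.822), P1=(124.007,46.892), P2=(9.100,151.071), P3=(15.648,126.567); sampled at t=k/6. Machine vertices: (141.745,134.089) → (125.791,118.873) → (99.715,95.271) → (69.589,69.251) → (41.488,46.779) → (21.483,33.821) → (15.648,36.344). Open path.

**Shape 8** — `<path>` rectangle, stroke `#ff00ff` → cut (S864, F471). Machine vertices: (100.246,85.463) → (113.184,85.463) → (113.184,43.015) → (100.246,43.015) → (100.246,85.463). Closed: final G1 returns to the first vertex.

G21
G90
G0 X154.099 Y146.014
M3 S864
G1 X207.793 Y146.014 F471
G1 X207.793 Y122.072
G1 X154.099 Y122.072
G1 X154.099 Y146.014
M5
G0 X239.551 Y87.592
M3 S864
G1 X108.420 Y94.893 F471
G1 X67.488 Y100.435
G1 X239.551 Y87.592
M5
G0 X159.593 Y44.520
M3 S864
G1 X177.490 Y41.078 F471
G1 X193.443 Y37.050
G1 X207.452 Y32.436
G1 X219.517 Y27.235
G1 X229.639 Y21.447
G1 X237.816 Y15.073
M5
G0 X74.650 Y136.888
M3 S864
G1 X152.149 Y136.888 F471
G1 X152.149 Y113.353
G1 X74.650 Y113.353
G1 X74.650 Y136.888
M5
G0 X58.255 Y135.336
M3 S864
G1 X79.855 Y159.882 F471
G1 X104.401 Y138.282
G1 X82.801 Y113.736
G1 X58.255 Y135.336
M5
G0 X93.971 Y91.001
M3 S864
G1 X139.500 Y91.001 F471
G1 X139.500 Y14.328
G1 X93.971 Y14.328
G1 X93.971 Y91.001
M5
G0 X141.745 Y134.089
M3 S864
G1 X125.791 Y118.873 F471
G1 X99.715 Y95.271
G1 X69.589 Y69.251
G1 X41.488 Y46.779
G1 X21.483 Y33.821
G1 X15.648 Y36.344
M5
G0 X100.246 Y85.463
M3 S864
G1 X113.184 Y85.463 F471
G1 X113.184 Y43.015
G1 X100.246 Y43.015
G1 X100.246 Y85.463
M5
G0 X0.000 Y0.000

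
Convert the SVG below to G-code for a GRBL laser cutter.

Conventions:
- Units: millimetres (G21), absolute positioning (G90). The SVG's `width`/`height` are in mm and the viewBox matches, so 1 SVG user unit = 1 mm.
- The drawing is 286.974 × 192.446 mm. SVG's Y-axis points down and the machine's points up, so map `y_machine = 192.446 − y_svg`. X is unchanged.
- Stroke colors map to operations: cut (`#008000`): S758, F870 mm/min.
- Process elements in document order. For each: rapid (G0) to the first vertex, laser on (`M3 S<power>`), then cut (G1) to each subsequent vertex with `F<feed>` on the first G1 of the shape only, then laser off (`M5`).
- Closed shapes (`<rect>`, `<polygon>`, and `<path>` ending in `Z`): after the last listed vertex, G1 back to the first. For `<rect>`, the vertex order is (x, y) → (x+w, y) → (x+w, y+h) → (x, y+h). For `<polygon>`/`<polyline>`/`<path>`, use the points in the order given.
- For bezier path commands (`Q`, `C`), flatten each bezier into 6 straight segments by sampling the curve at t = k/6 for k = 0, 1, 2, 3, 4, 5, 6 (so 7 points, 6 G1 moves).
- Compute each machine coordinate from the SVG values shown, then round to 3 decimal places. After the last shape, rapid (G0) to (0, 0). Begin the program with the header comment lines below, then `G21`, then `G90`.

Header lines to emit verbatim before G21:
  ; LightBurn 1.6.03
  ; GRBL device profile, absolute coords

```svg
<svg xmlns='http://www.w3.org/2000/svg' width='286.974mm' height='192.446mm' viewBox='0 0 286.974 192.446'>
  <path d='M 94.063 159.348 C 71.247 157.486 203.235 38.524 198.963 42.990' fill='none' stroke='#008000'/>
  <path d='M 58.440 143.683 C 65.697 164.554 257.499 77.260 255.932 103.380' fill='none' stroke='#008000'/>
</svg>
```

; LightBurn 1.6.03
; GRBL device profile, absolute coords
G21
G90
G0 X94.063 Y33.098
M3 S758
G1 X94.208 Y42.674 F870
G1 X112.068 Y65.085
G1 X139.559 Y93.650
G1 X168.595 Y121.688
G1 X191.092 Y142.517
G1 X198.963 Y149.456
M5
G0 X58.440 Y48.763
M3 S758
G1 X75.698 Y46.315 F870
G1 X113.215 Y55.740
G1 X160.495 Y70.883
G1 X207.039 Y85.588
G1 X242.351 Y93.701
G1 X255.932 Y89.066
M5
G0 X0.000 Y0.000

Since the viewBox matches the mm dimensions, user units are millimetres directly. The only transform is the Y-flip y_m = 192.446 − y_svg.

Shape 1 is a cubic bezier drawn with `<path>`. Its stroke #008000 means cut at S758, F870. After flipping Y the toolpath is (94.063,33.098) → (94.208,42.674) → (112.068,65.085) → (139.559,93.650) → (168.595,121.688) → (191.092,142.517) → (198.963,149.456).

Shape 2 is a cubic bezier drawn with `<path>`. Its stroke #008000 means cut at S758, F870. After flipping Y the toolpath is (58.440,48.763) → (75.698,46.315) → (113.215,55.740) → (160.495,70.883) → (207.039,85.588) → (242.351,93.701) → (255.932,89.066).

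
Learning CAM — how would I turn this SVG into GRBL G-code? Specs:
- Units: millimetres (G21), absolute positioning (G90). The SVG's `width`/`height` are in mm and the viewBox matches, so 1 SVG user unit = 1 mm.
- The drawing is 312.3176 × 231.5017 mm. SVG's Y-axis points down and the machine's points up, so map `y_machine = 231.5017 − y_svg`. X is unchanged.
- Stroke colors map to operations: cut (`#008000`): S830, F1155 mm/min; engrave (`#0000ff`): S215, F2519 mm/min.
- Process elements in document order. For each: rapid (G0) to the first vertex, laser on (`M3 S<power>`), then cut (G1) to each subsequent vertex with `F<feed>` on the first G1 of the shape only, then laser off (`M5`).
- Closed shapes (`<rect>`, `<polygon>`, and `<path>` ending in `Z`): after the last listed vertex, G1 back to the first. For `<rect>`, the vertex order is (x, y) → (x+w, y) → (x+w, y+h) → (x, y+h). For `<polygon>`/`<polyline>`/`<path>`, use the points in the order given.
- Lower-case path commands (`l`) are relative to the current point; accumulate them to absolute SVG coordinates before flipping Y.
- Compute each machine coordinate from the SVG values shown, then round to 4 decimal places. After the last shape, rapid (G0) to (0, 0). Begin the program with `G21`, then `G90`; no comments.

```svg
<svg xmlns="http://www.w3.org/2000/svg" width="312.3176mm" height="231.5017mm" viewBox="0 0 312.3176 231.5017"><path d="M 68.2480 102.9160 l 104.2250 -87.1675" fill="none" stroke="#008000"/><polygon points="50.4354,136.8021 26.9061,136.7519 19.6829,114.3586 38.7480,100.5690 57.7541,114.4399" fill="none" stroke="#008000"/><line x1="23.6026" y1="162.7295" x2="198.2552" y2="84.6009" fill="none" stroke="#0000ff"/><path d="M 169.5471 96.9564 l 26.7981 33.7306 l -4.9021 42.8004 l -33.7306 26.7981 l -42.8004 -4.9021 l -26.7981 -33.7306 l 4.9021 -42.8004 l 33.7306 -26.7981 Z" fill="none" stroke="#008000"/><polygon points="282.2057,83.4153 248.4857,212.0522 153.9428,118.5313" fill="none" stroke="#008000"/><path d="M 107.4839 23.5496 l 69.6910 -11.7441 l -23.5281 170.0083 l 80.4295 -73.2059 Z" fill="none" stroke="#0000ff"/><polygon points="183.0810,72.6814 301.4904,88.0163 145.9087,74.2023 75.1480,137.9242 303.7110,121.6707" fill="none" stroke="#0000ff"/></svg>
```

G21
G90
G0 X68.2480 Y128.5857
M3 S830
G1 X172.4730 Y215.7532 F1155
M5
G0 X50.4354 Y94.6996
M3 S830
G1 X26.9061 Y94.7498 F1155
G1 X19.6829 Y117.1431
G1 X38.7480 Y130.9327
G1 X57.7541 Y117.0618
G1 X50.4354 Y94.6996
M5
G0 X23.6026 Y68.7722
M3 S215
G1 X198.2552 Y146.9008 F2519
M5
G0 X169.5471 Y134.5453
M3 S830
G1 X196.3452 Y100.8147 F1155
G1 X191.4431 Y58.0143
G1 X157.7125 Y31.2162
G1 X114.9121 Y36.1183
G1 X88.1140 Y69.8489
G1 X93.0161 Y112.6493
G1 X126.7467 Y139.4474
G1 X169.5471 Y134.5453
M5
G0 X282.2057 Y148.0864
M3 S830
G1 X248.4857 Y19.4495 F1155
G1 X153.9428 Y112.9704
G1 X282.2057 Y148.0864
M5
G0 X107.4839 Y207.9521
M3 S215
G1 X177.1749 Y219.6962 F2519
G1 X153.6468 Y49.6879
G1 X234.0763 Y122.8938
G1 X107.4839 Y207.9521
M5
G0 X183.0810 Y158.8203
M3 S215
G1 X301.4904 Y143.4854 F2519
G1 X145.9087 Y157.2994
G1 X75.1480 Y93.5775
G1 X303.7110 Y109.8310
G1 X183.0810 Y158.8203
M5
G0 X0.0000 Y0.0000

viewBox `0 0 312.3176 231.5017` with mm width/height → 1 unit = 1 mm. Flip: y_m = 231.5017 − y_svg.

**Shape 1** — `<path>` line segment, stroke `#008000` → cut (S830, F1155). Machine vertices: (68.2480,128.5857) → (172.4730,215.7532). Open path.

**Shape 2** — `<polygon>` regular polygon, stroke `#008000` → cut (S830, F1155). Machine vertices: (50.4354,94.6996) → (26.9061,94.7498) → (19.6829,117.1431) → (38.7480,130.9327) → (57.7541,117.0618) → (50.4354,94.6996). Closed: final G1 returns to the first vertex.

**Shape 3** — `<line>` line segment, stroke `#0000ff` → engrave (S215, F2519). Machine vertices: (23.6026,68.7722) → (198.2552,146.9008). Open path.

**Shape 4** — `<path>` regular polygon, stroke `#008000` → cut (S830, F1155). Machine vertices: (169.5471,134.5453) → (196.3452,100.8147) → (191.4431,58.0143) → (157.7125,31.2162) → (114.9121,36.1183) → (88.1140,69.8489) → (93.0161,112.6493) → (126.7467,139.4474) → (169.5471,134.5453). Closed: final G1 returns to the first vertex.

**Shape 5** — `<polygon>` regular polygon, stroke `#008000` → cut (S830, F1155). Machine vertices: (282.2057,148.0864) → (248.4857,19.4495) → (153.9428,112.9704) → (282.2057,148.0864). Closed: final G1 returns to the first vertex.

**Shape 6** — `<path>` closed polygon, stroke `#0000ff` → engrave (S215, F2519). Machine vertices: (107.4839,207.9521) → (177.1749,219.6962) → (153.6468,49.6879) → (234.0763,122.8938) → (107.4839,207.9521). Closed: final G1 returns to the first vertex.

**Shape 7** — `<polygon>` closed polygon, stroke `#0000ff` → engrave (S215, F2519). Machine vertices: (183.0810,158.8203) → (301.4904,143.4854) → (145.9087,157.2994) → (75.1480,93.5775) → (303.7110,109.8310) → (183.0810,158.8203). Closed: final G1 returns to the first vertex.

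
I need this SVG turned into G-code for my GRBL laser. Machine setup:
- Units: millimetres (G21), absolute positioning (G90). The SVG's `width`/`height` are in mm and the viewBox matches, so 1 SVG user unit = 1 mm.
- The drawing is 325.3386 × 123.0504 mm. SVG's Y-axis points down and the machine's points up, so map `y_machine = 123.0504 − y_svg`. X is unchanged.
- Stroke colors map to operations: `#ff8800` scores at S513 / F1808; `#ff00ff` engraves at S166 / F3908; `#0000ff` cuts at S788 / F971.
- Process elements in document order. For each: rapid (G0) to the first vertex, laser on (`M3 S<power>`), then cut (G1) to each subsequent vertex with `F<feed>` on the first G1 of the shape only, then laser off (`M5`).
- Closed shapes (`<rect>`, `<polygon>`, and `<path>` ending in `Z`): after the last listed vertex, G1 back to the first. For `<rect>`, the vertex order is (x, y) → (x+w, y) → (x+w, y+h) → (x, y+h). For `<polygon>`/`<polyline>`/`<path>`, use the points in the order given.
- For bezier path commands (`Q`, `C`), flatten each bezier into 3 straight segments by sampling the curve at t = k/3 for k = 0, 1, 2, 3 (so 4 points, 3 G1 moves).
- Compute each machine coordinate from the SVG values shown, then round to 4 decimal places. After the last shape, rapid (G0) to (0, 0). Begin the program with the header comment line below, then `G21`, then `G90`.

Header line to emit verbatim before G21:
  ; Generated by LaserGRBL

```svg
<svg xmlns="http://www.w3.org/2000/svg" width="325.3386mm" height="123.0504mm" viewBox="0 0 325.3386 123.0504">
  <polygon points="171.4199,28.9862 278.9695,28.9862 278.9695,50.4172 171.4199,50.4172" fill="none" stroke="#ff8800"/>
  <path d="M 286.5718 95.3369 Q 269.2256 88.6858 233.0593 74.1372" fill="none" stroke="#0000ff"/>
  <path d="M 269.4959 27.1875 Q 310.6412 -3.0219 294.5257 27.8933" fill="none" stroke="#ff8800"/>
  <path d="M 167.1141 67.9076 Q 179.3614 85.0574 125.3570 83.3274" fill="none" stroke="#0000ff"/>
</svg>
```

1 u = 1 mm; y_m = 123.0504 − y.

[1] `<polygon>` rectangle, #ff8800→score S513 F1808: (171.4199,94.0642) → (278.9695,94.0642) → (278.9695,72.6332) → (171.4199,72.6332) → (171.4199,94.0642) (closed)

[2] `<path>` quadratic bezier, #0000ff→cut S788 F971: (286.5718,27.7135) → (272.9165,33.0251) → (255.0790,40.0916) → (233.0593,48.9132)

[3] `<path>` quadratic bezier, #ff8800→score S513 F1808: (269.4959,95.8629) → (290.5638,109.2109) → (298.9071,108.9756) → (294.5257,95.1571)

[4] `<path>` quadratic bezier, #0000ff→cut S788 F971: (167.1141,55.1428) → (167.9177,45.8074) → (153.9986,40.6674) → (125.3570,39.7230)

; Generated by LaserGRBL
G21
G90
G0 X171.4199 Y94.0642
M3 S513
G1 X278.9695 Y94.0642 F1808
G1 X278.9695 Y72.6332
G1 X171.4199 Y72.6332
G1 X171.4199 Y94.0642
M5
G0 X286.5718 Y27.7135
M3 S788
G1 X272.9165 Y33.0251 F971
G1 X255.0790 Y40.0916
G1 X233.0593 Y48.9132
M5
G0 X269.4959 Y95.8629
M3 S513
G1 X290.5638 Y109.2109 F1808
G1 X298.9071 Y108.9756
G1 X294.5257 Y95.1571
M5
G0 X167.1141 Y55.1428
M3 S788
G1 X167.9177 Y45.8074 F971
G1 X153.9986 Y40.6674
G1 X125.3570 Y39.7230
M5
G0 X0.0000 Y0.0000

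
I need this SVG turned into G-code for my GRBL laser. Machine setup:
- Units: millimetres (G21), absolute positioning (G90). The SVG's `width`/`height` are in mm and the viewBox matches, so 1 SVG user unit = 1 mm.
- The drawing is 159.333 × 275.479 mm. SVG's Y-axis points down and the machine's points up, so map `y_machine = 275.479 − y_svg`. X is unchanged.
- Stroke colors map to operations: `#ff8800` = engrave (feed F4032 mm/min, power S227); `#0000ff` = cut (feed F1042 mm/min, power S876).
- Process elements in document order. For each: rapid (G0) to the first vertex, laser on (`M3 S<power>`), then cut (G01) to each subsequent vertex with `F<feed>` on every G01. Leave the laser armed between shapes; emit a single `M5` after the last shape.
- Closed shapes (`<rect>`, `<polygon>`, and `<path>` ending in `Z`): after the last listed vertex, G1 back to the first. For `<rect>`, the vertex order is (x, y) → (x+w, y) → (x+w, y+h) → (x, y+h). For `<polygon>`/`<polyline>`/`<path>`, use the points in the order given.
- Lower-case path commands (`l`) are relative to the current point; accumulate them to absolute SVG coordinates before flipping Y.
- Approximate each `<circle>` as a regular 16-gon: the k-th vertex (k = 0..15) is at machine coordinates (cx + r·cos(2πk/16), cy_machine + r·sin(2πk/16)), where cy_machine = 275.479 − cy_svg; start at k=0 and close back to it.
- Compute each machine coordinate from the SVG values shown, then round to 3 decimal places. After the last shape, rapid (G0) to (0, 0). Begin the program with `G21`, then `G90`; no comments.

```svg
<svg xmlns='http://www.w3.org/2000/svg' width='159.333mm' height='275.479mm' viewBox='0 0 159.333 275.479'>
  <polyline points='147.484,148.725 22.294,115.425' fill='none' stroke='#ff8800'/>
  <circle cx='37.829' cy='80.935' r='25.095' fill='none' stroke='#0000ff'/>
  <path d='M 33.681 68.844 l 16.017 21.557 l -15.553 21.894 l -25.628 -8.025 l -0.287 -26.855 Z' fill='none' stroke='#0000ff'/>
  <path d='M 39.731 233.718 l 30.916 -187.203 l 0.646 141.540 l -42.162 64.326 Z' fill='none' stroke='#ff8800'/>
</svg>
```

viewBox `0 0 159.333 275.479` with mm width/height → 1 unit = 1 mm. Flip: y_m = 275.479 − y_svg.

**Shape 1** — `<polyline>` line segment, stroke `#ff8800` → engrave (S227, F4032). Machine vertices: (147.484,126.754) → (22.294,160.054). Open path.

**Shape 2** — `<circle>` circle, stroke `#0000ff` → cut (S876, F1042). Machine vertices: (62.924,194.544) → (61.014,204.147) → (55.574,212.289) → (47.432,217.729) → (37.829,219.639) → (28.226,217.729) → (20.084,212.289) → (14.644,204.147) → (12.734,194.544) → (14.644,184.941) → (20.084,176.799) → (28.226,171.359) → (37.829,169.449) → (47.432,171.359) → (55.574,176.799) → (61.014,184.941) → (62.924,194.544). Closed: final G1 returns to the first vertex.

**Shape 3** — `<path>` regular polygon, stroke `#0000ff` → cut (S876, F1042). Machine vertices: (33.681,206.635) → (49.698,185.078) → (34.145,163.184) → (8.517,171.209) → (8.230,198.064) → (33.681,206.635). Closed: final G1 returns to the first vertex.

**Shape 4** — `<path>` closed polygon, stroke `#ff8800` → engrave (S227, F4032). Machine vertices: (39.731,41.761) → (70.647,228.964) → (71.293,87.424) → (29.131,23.098) → (39.731,41.761). Closed: final G1 returns to the first vertex.

G21
G90
G0 X147.484 Y126.754
M3 S227
G01 X22.294 Y160.054 F4032
G0 X62.924 Y194.544
M3 S876
G01 X61.014 Y204.147 F1042
G01 X55.574 Y212.289 F1042
G01 X47.432 Y217.729 F1042
G01 X37.829 Y219.639 F1042
G01 X28.226 Y217.729 F1042
G01 X20.084 Y212.289 F1042
G01 X14.644 Y204.147 F1042
G01 X12.734 Y194.544 F1042
G01 X14.644 Y184.941 F1042
G01 X20.084 Y176.799 F1042
G01 X28.226 Y171.359 F1042
G01 X37.829 Y169.449 F1042
G01 X47.432 Y171.359 F1042
G01 X55.574 Y176.799 F1042
G01 X61.014 Y184.941 F1042
G01 X62.924 Y194.544 F1042
G0 X33.681 Y206.635
M3 S876
G01 X49.698 Y185.078 F1042
G01 X34.145 Y163.184 F1042
G01 X8.517 Y171.209 F1042
G01 X8.230 Y198.064 F1042
G01 X33.681 Y206.635 F1042
G0 X39.731 Y41.761
M3 S227
G01 X70.647 Y228.964 F4032
G01 X71.293 Y87.424 F4032
G01 X29.131 Y23.098 F4032
G01 X39.731 Y41.761 F4032
M5
G0 X0.000 Y0.000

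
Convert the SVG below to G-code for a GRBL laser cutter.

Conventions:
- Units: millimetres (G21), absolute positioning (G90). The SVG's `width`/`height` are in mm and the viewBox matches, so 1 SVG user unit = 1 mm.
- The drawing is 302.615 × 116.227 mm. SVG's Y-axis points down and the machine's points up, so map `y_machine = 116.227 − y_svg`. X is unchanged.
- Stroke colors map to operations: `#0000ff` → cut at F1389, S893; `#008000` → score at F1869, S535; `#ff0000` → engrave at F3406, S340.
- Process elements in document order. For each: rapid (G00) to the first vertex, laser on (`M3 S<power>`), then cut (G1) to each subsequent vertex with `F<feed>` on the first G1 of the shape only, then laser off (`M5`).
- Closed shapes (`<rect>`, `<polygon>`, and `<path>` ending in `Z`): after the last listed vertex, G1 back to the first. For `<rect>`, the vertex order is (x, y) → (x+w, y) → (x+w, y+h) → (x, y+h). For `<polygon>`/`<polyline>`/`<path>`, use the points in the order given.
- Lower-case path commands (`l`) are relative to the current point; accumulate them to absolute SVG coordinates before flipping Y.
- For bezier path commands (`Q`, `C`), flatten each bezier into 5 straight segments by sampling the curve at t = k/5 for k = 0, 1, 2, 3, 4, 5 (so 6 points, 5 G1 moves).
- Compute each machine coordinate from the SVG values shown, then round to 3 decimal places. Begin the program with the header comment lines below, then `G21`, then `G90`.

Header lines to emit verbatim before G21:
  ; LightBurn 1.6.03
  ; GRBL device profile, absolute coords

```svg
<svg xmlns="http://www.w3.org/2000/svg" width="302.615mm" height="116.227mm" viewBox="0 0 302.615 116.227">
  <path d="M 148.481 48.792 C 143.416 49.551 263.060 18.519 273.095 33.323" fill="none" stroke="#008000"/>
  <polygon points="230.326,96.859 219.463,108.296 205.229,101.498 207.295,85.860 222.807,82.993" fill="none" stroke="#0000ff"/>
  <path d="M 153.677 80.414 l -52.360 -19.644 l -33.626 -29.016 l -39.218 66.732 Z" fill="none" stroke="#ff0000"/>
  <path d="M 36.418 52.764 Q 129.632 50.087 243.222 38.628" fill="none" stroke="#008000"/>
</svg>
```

; LightBurn 1.6.03
; GRBL device profile, absolute coords
G21
G90
G00 X148.481 Y67.435
M3 S535
G1 X158.533 Y70.174 F1869
G1 X187.267 Y76.816
G1 X223.437 Y83.636
G1 X255.795 Y86.907
G1 X273.095 Y82.904
M5
G00 X230.326 Y19.368
M3 S893
G1 X219.463 Y7.931 F1389
G1 X205.229 Y14.729
G1 X207.295 Y30.367
G1 X222.807 Y33.234
G1 X230.326 Y19.368
M5
G00 X153.677 Y35.813
M3 S340
G1 X101.317 Y55.457 F3406
G1 X67.691 Y84.473
G1 X28.473 Y17.741
G1 X153.677 Y35.813
M5
G00 X36.418 Y63.463
M3 S535
G1 X74.519 Y64.885 F1869
G1 X114.249 Y67.010
G1 X155.610 Y69.837
G1 X198.601 Y73.367
G1 X243.222 Y77.599
M5

Since the viewBox matches the mm dimensions, user units are millimetres directly. The only transform is the Y-flip y_m = 116.227 − y_svg.

Shape 1 is a cubic bezier drawn with `<path>`. Its stroke #008000 means score at S535, F1869. After flipping Y the toolpath is (148.481,67.435) → (158.533,70.174) → (187.267,76.816) → (223.437,83.636) → (255.795,86.907) → (273.095,82.904).

Shape 2 is a regular polygon drawn with `<polygon>`. Its stroke #0000ff means cut at S893, F1389. After flipping Y the toolpath is (230.326,19.368) → (219.463,7.931) → (205.229,14.729) → (207.295,30.367) → (222.807,33.234) → (230.326,19.368), returning to the start.

Shape 3 is a closed polygon drawn with `<path>`. Its stroke #ff0000 means engrave at S340, F3406. After flipping Y the toolpath is (153.677,35.813) → (101.317,55.457) → (67.691,84.473) → (28.473,17.741) → (153.677,35.813), returning to the start.

Shape 4 is a quadratic bezier drawn with `<path>`. Its stroke #008000 means score at S535, F1869. After flipping Y the toolpath is (36.418,63.463) → (74.519,64.885) → (114.249,67.010) → (155.610,69.837) → (198.601,73.367) → (243.222,77.599).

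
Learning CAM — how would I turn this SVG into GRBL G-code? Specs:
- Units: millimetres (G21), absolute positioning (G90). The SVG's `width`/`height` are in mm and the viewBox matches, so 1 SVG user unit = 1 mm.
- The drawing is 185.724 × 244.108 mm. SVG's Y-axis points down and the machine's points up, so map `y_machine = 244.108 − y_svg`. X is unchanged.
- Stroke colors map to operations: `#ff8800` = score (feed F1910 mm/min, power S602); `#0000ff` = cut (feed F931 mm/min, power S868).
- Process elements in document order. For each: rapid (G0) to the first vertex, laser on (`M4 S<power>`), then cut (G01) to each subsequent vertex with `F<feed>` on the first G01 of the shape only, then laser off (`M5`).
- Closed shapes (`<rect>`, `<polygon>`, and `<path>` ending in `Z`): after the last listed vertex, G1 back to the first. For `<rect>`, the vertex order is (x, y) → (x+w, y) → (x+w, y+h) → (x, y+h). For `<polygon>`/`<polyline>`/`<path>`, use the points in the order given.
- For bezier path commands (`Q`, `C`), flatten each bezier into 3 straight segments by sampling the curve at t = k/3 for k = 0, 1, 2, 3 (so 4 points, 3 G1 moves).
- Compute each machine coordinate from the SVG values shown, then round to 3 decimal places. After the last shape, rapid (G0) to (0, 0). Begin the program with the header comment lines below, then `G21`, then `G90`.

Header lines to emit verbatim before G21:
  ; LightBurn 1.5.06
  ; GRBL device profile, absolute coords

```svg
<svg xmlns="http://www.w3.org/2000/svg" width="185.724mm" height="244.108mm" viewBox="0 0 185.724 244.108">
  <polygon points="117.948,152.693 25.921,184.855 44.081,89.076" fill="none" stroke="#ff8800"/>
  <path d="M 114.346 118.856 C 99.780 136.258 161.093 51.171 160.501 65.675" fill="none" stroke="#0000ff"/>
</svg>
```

viewBox `0 0 185.724 244.108` with mm width/height → 1 unit = 1 mm. Flip: y_m = 244.108 − y_svg.

**Shape 1** — `<polygon>` regular polygon, stroke `#ff8800` → score (S602, F1910). Machine vertices: (117.948,91.415) → (25.921,59.253) → (44.081,155.032) → (117.948,91.415). Closed: final G1 returns to the first vertex.

**Shape 2** — `<path>` cubic bezier, stroke `#0000ff` → cut (S868, F931). Control points (SVG): P0=(114.346,118.856), P1=(99.780,136.258), P2=(161.093,51.171), P3=(160.501,65.675); sampled at t=k/3. Machine vertices: (114.346,125.252) → (119.970,134.529) → (145.561,167.224) → (160.501,178.433). Open path.

; LightBurn 1.5.06
; GRBL device profile, absolute coords
G21
G90
G0 X117.948 Y91.415
M4 S602
G01 X25.921 Y59.253 F1910
G01 X44.081 Y155.032
G01 X117.948 Y91.415
M5
G0 X114.346 Y125.252
M4 S868
G01 X119.970 Y134.529 F931
G01 X145.561 Y167.224
G01 X160.501 Y178.433
M5
G0 X0.000 Y0.000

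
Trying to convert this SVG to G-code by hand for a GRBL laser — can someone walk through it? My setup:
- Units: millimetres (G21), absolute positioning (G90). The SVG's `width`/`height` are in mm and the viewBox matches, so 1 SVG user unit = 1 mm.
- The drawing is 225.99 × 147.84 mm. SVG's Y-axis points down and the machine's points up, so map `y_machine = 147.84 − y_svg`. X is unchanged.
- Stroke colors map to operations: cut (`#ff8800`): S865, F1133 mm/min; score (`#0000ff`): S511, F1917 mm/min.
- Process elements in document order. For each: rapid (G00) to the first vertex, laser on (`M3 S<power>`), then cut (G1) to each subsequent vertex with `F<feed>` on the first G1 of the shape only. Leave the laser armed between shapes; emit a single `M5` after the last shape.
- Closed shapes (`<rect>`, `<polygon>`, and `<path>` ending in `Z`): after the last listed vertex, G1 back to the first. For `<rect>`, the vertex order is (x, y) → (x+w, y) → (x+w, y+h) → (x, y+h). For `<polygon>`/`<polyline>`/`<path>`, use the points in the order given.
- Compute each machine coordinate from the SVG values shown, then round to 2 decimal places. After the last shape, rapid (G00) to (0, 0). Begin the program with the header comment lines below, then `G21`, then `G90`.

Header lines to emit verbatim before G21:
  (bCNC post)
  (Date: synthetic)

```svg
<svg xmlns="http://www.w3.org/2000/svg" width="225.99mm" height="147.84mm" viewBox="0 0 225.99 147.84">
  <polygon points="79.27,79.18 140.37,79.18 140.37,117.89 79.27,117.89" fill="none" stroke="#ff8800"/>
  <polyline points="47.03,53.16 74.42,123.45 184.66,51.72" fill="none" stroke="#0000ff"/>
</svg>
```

(bCNC post)
(Date: synthetic)
G21
G90
G00 X79.27 Y68.66
M3 S865
G1 X140.37 Y68.66 F1133
G1 X140.37 Y29.95
G1 X79.27 Y29.95
G1 X79.27 Y68.66
G00 X47.03 Y94.68
M3 S511
G1 X74.42 Y24.39 F1917
G1 X184.66 Y96.12
M5
G00 X0.00 Y0.00

1 u = 1 mm; y_m = 147.84 − y.

[1] `<polygon>` rectangle, #ff8800→cut S865 F1133: (79.27,68.66) → (140.37,68.66) → (140.37,29.95) → (79.27,29.95) → (79.27,68.66) (closed)

[2] `<polyline>` open polyline, #0000ff→score S511 F1917: (47.03,94.68) → (74.42,24.39) → (184.66,96.12)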